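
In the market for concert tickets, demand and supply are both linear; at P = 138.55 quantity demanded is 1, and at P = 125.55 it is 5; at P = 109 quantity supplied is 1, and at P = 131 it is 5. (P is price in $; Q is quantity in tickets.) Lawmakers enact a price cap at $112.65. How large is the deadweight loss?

Demand slope = (125.55 − 138.55)/(5 − 1) = −3.25, so P = 141.8 − 3.25Q.
Supply slope = (131 − 109)/(5 − 1) = 5.5, so P = 103.5 + 5.5Q.
Competitive equilibrium: 141.8 − 3.25Q = 103.5 + 5.5Q → Q* = 4.3771, P* = 127.5743.
At the ceiling P = 112.65, quantity supplied = (112.65 − 103.5)/5.5 = 1.6636.
Willingness to pay at Q' = 1.6636: 141.8 − 3.25·1.6636 = 136.3933.
ΔQ = 4.3771 − 1.6636 = 2.7135; wedge = 136.3933 − 112.65 = 23.7433.
Welfare loss = ½ × 2.7135 × 23.7433 = $32.21.

$32.21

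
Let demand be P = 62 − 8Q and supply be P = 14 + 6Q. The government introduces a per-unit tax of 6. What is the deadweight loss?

Competitive equilibrium: 62 − 8Q = 14 + 6Q → Q* = 3.4286, P* = 34.5714.
With the tax, the buyer price exceeds the seller price by 6: (62 − 8Q) − (14 + 6Q) = 6 → Q' = 3.
ΔQ = 3.4286 − 3 = 0.4286; the wedge equals the tax, 6.
The triangle = ½ × 0.4286 × 6 = 1.29.

1.29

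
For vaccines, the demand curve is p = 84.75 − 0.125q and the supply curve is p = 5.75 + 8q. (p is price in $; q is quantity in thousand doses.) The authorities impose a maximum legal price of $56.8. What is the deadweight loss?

$45.37 thousand

Competitive equilibrium: 84.75 − 0.125q = 5.75 + 8q → q* = 9.7231, p* = 83.5346.
At the ceiling p = 56.8, quantity supplied = (56.8 − 5.75)/8 = 6.3813.
Willingness to pay at q' = 6.3813: 84.75 − 0.125·6.3813 = 83.9523.
Δq = 9.7231 − 6.3813 = 3.3418; wedge = 83.9523 − 56.8 = 27.1523.
Welfare loss = ½ × 3.3418 × 27.1523 = $45.37 thousand.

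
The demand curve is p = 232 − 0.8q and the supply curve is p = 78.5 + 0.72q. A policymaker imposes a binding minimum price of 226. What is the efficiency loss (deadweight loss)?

6642.24

Competitive equilibrium: 232 − 0.8q = 78.5 + 0.72q → q* = 100.9868, p* = 151.2105.
At the floor p = 226, quantity demanded = (232 − 226)/0.8 = 7.5.
Sellers' marginal cost at q' = 7.5: 78.5 + 0.72·7.5 = 83.9.
Δq = 100.9868 − 7.5 = 93.4868; wedge = 226 − 83.9 = 142.1.
The triangle = ½ × 93.4868 × 142.1 = 6642.24.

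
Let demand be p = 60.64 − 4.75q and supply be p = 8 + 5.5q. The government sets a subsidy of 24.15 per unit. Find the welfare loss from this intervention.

28.45

Competitive equilibrium: 60.64 − 4.75q = 8 + 5.5q → q* = 5.1356, p* = 36.2459.
The subsidy lowers effective supply by 24.15: p = 5.5q − 16.15.
New quantity: 60.64 − 4.75q = 5.5q − 16.15 → q' = 7.4917.
Overproduction Δq = 7.4917 − 5.1356 = 2.3561; wedge = subsidy = 24.15.
DWL = ½ × 2.3561 × 24.15 = 28.45.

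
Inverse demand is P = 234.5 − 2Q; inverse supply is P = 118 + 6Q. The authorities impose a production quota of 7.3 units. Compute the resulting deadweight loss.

Competitive equilibrium: 234.5 − 2Q = 118 + 6Q → Q* = 14.5625, P* = 205.375.
At Q = 7.3: demand price = 234.5 − 2·7.3 = 219.9; supply price = 118 + 6·7.3 = 161.8.
ΔQ = 14.5625 − 7.3 = 7.2625; wedge = 219.9 − 161.8 = 58.1.
Welfare loss = ½ × 7.2625 × 58.1 = 210.98.

210.98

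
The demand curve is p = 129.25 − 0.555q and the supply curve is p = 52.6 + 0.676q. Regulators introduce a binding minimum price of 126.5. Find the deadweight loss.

Competitive equilibrium: 129.25 − 0.555q = 52.6 + 0.676q → q* = 62.26645, p* = 94.69212.
At the floor p = 126.5, quantity demanded = (129.25 − 126.5)/0.555 = 4.95495.
Sellers' marginal cost at q' = 4.95495: 52.6 + 0.676·4.95495 = 55.94955.
Δq = 62.26645 − 4.95495 = 57.3115; wedge = 126.5 − 55.94955 = 70.55045.
Welfare loss = ½ × 57.3115 × 70.55045 = 2021.68.

2021.68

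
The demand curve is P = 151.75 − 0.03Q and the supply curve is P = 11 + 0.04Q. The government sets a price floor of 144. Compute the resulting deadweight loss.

Competitive equilibrium: 151.75 − 0.03Q = 11 + 0.04Q → Q* = 2010.71429, P* = 91.42857.
At the floor P = 144, quantity demanded = (151.75 − 144)/0.03 = 258.33333.
Sellers' marginal cost at Q' = 258.33333: 11 + 0.04·258.33333 = 21.33333.
ΔQ = 2010.71429 − 258.33333 = 1752.38096; wedge = 144 − 21.33333 = 122.66667.
Welfare loss = ½ × 1752.38096 × 122.66667 = 107479.37.

107479.37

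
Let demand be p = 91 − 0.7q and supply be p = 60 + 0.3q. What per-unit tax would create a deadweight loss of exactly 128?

Competitive equilibrium: 91 − 0.7q = 60 + 0.3q → q* = 31, p* = 69.3.
A tax t gives Δq = t/1 and wedge t, so DWL = t²/2.
t²/2 = 128 → t² = 256 → t = 16.

16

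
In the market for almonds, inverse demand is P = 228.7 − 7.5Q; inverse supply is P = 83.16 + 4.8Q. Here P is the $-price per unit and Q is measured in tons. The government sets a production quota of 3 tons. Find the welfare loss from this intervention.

Competitive equilibrium: 228.7 − 7.5Q = 83.16 + 4.8Q → Q* = 11.8325, P* = 139.9561.
At Q = 3: demand price = 228.7 − 7.5·3 = 206.2; supply price = 83.16 + 4.8·3 = 97.56.
ΔQ = 11.8325 − 3 = 8.8325; wedge = 206.2 − 97.56 = 108.64.
DWL = ½ × 8.8325 × 108.64 = $479.78.

$479.78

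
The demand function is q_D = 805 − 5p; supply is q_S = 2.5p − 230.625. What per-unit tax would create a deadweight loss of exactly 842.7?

In inverse form: demand p = 161 − 0.2q, supply p = 92.25 + 0.4q.
Competitive equilibrium: 161 − 0.2q = 92.25 + 0.4q → q* = 114.5833, p* = 138.0833.
A tax t gives Δq = t/0.6 and wedge t, so DWL = t²/1.2.
t²/1.2 = 842.7 → t² = 1011.24 → t = 31.8.

31.8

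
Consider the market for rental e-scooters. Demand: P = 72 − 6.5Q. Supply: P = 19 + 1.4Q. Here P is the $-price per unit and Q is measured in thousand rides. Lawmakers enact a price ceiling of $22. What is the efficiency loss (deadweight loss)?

$82.35 thousand

Competitive equilibrium: 72 − 6.5Q = 19 + 1.4Q → Q* = 6.7089, P* = 28.3924.
At the ceiling P = 22, quantity supplied = (22 − 19)/1.4 = 2.1429.
Willingness to pay at Q' = 2.1429: 72 − 6.5·2.1429 = 58.0712.
ΔQ = 6.7089 − 2.1429 = 4.566; wedge = 58.0712 − 22 = 36.0712.
The triangle = ½ × 4.566 × 36.0712 = $82.35 thousand.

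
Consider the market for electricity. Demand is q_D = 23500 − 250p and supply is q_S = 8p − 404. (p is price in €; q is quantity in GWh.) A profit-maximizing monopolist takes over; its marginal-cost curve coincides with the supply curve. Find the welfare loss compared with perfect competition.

€6.63

In inverse form: demand p = 94 − 0.004q, supply p = 50.5 + 0.125q.
Competitive equilibrium: 94 − 0.004q = 50.5 + 0.125q → q* = 337.2093, p* = 92.6512.
Marginal revenue: MR = 94 − 0.008q. Set MR = MC: 94 − 0.008q = 50.5 + 0.125q → q_m = 327.0677.
Price p_m = 94 − 0.004·327.0677 = 92.6917; MC(q_m) = 50.5 + 0.125·327.0677 = 91.3835.
Competitive q* = 337.2093, so Δq = 10.1416; wedge = 92.6917 − 91.3835 = 1.3082.
DWL = ½ × 10.1416 × 1.3082 = €6.63.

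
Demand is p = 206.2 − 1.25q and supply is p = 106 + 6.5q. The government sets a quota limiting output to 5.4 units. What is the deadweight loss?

219.66

Competitive equilibrium: 206.2 − 1.25q = 106 + 6.5q → q* = 12.929, p* = 190.0387.
At q = 5.4: demand price = 206.2 − 1.25·5.4 = 199.45; supply price = 106 + 6.5·5.4 = 141.1.
Δq = 12.929 − 5.4 = 7.529; wedge = 199.45 − 141.1 = 58.35.
Deadweight loss = ½ × 7.529 × 58.35 = 219.66.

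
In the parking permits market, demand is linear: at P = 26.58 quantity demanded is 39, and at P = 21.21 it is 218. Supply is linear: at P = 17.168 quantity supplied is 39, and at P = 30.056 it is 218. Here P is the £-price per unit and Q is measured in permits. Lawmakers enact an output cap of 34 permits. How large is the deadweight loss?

£482.58

Demand slope = (21.21 − 26.58)/(218 − 39) = −0.03, so P = 27.75 − 0.03Q.
Supply slope = (30.056 − 17.168)/(218 − 39) = 0.072, so P = 14.36 + 0.072Q.
Competitive equilibrium: 27.75 − 0.03Q = 14.36 + 0.072Q → Q* = 131.2745, P* = 23.8118.
At Q = 34: demand price = 27.75 − 0.03·34 = 26.73; supply price = 14.36 + 0.072·34 = 16.808.
ΔQ = 131.2745 − 34 = 97.2745; wedge = 26.73 − 16.808 = 9.922.
DWL = ½ × 97.2745 × 9.922 = £482.58.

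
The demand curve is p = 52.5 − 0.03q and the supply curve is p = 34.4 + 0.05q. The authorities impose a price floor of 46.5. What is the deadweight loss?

27.56

Competitive equilibrium: 52.5 − 0.03q = 34.4 + 0.05q → q* = 226.25, p* = 45.7125.
At the floor p = 46.5, quantity demanded = (52.5 − 46.5)/0.03 = 200.
Sellers' marginal cost at q' = 200: 34.4 + 0.05·200 = 44.4.
Δq = 226.25 − 200 = 26.25; wedge = 46.5 − 44.4 = 2.1.
Welfare loss = ½ × 26.25 × 2.1 = 27.56.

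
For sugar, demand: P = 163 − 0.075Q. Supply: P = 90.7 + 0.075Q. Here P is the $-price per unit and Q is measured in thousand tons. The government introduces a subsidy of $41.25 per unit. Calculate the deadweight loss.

$5671.875 thousand

Competitive equilibrium: 163 − 0.075Q = 90.7 + 0.075Q → Q* = 482, P* = 126.85.
The subsidy lowers effective supply by 41.25: P = 49.45 + 0.075Q.
New quantity: 163 − 0.075Q = 49.45 + 0.075Q → Q' = 757.
Overproduction ΔQ = 757 − 482 = 275; wedge = subsidy = 41.25.
The triangle = ½ × 275 × 41.25 = $5671.875 thousand.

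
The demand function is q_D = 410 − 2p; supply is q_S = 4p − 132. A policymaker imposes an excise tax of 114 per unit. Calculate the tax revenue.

8816

In inverse form: demand p = 205 − 0.5q, supply p = 33 + 0.25q.
Competitive equilibrium: 205 − 0.5q = 33 + 0.25q → q* = 229.3333, p* = 90.3333.
With the tax, the buyer price exceeds the seller price by 114: (205 − 0.5q) − (33 + 0.25q) = 114 → q' = 77.3333.
Tax revenue = 114 × 77.3333 = 8816.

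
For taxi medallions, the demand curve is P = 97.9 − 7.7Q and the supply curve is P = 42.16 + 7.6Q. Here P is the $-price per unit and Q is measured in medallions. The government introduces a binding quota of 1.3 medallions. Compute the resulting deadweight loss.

Competitive equilibrium: 97.9 − 7.7Q = 42.16 + 7.6Q → Q* = 3.6431, P* = 69.8478.
At Q = 1.3: demand price = 97.9 − 7.7·1.3 = 87.89; supply price = 42.16 + 7.6·1.3 = 52.04.
ΔQ = 3.6431 − 1.3 = 2.3431; wedge = 87.89 − 52.04 = 35.85.
Welfare loss = ½ × 2.3431 × 35.85 = $42.

$42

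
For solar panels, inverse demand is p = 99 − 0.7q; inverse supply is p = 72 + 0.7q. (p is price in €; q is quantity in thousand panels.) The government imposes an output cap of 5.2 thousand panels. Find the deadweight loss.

Competitive equilibrium: 99 − 0.7q = 72 + 0.7q → q* = 19.2857, p* = 85.5.
At q = 5.2: demand price = 99 − 0.7·5.2 = 95.36; supply price = 72 + 0.7·5.2 = 75.64.
Δq = 19.2857 − 5.2 = 14.0857; wedge = 95.36 − 75.64 = 19.72.
Deadweight loss = ½ × 14.0857 × 19.72 = €138.89 thousand.

€138.89 thousand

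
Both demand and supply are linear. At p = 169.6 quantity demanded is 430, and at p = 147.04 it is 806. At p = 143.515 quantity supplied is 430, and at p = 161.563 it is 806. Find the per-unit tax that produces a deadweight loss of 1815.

Demand slope = (147.04 − 169.6)/(806 − 430) = −0.06, so p = 195.4 − 0.06q.
Supply slope = (161.563 − 143.515)/(806 − 430) = 0.048, so p = 122.875 + 0.048q.
Competitive equilibrium: 195.4 − 0.06q = 122.875 + 0.048q → q* = 671.5278, p* = 155.1083.
A tax t gives Δq = t/0.108 and wedge t, so DWL = t²/0.216.
t²/0.216 = 1815 → t² = 392.04 → t = 19.8.

19.8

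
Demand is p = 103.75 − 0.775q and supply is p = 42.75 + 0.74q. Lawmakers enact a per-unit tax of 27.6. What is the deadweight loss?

Competitive equilibrium: 103.75 − 0.775q = 42.75 + 0.74q → q* = 40.264, p* = 72.5454.
With the tax, the buyer price exceeds the seller price by 27.6: (103.75 − 0.775q) − (42.75 + 0.74q) = 27.6 → q' = 22.0462.
Δq = 40.264 − 22.0462 = 18.2178; the wedge equals the tax, 27.6.
Welfare loss = ½ × 18.2178 × 27.6 = 251.41.

251.41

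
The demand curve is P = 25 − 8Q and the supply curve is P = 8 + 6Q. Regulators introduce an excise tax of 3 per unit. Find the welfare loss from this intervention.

Competitive equilibrium: 25 − 8Q = 8 + 6Q → Q* = 1.2143, P* = 15.2857.
With the tax, the buyer price exceeds the seller price by 3: (25 − 8Q) − (8 + 6Q) = 3 → Q' = 1.
ΔQ = 1.2143 − 1 = 0.2143; the wedge equals the tax, 3.
Welfare loss = ½ × 0.2143 × 3 = 0.32.

0.32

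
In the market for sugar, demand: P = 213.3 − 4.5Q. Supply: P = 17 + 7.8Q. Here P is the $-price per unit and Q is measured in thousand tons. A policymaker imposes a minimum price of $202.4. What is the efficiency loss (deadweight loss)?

$1127.01 thousand

Competitive equilibrium: 213.3 − 4.5Q = 17 + 7.8Q → Q* = 15.9593, P* = 141.4829.
At the floor P = 202.4, quantity demanded = (213.3 − 202.4)/4.5 = 2.4222.
Sellers' marginal cost at Q' = 2.4222: 17 + 7.8·2.4222 = 35.8932.
ΔQ = 15.9593 − 2.4222 = 13.5371; wedge = 202.4 − 35.8932 = 166.5068.
DWL = ½ × 13.5371 × 166.5068 = $1127.01 thousand.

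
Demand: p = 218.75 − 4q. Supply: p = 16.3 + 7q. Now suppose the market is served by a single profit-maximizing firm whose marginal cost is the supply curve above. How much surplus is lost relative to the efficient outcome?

132.48

Competitive equilibrium: 218.75 − 4q = 16.3 + 7q → q* = 18.4045, p* = 145.1318.
Marginal revenue: MR = 218.75 − 8q. Set MR = MC: 218.75 − 8q = 16.3 + 7q → q_m = 13.4967.
Price p_m = 218.75 − 4·13.4967 = 164.7632; MC(q_m) = 16.3 + 7·13.4967 = 110.7769.
Competitive q* = 18.4045, so Δq = 4.9078; wedge = 164.7632 − 110.7769 = 53.9863.
DWL = ½ × 4.9078 × 53.9863 = 132.48.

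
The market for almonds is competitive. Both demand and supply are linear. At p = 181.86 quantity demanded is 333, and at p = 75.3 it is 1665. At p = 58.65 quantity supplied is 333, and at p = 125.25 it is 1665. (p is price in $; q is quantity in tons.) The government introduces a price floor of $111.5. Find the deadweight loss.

$302.94

Demand slope = (75.3 − 181.86)/(1665 − 333) = −0.08, so p = 208.5 − 0.08q.
Supply slope = (125.25 − 58.65)/(1665 − 333) = 0.05, so p = 42 + 0.05q.
Competitive equilibrium: 208.5 − 0.08q = 42 + 0.05q → q* = 1280.7692, p* = 106.0385.
At the floor p = 111.5, quantity demanded = (208.5 − 111.5)/0.08 = 1212.5.
Sellers' marginal cost at q' = 1212.5: 42 + 0.05·1212.5 = 102.625.
Δq = 1280.7692 − 1212.5 = 68.2692; wedge = 111.5 − 102.625 = 8.875.
Deadweight loss = ½ × 68.2692 × 8.875 = $302.94.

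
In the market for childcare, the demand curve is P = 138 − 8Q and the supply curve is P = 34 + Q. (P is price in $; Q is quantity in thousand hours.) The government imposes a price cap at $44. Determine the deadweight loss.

Competitive equilibrium: 138 − 8Q = 34 + Q → Q* = 11.5556, P* = 45.5556.
At the ceiling P = 44, quantity supplied = (44 − 34)/1 = 10.
Willingness to pay at Q' = 10: 138 − 8·10 = 58.
ΔQ = 11.5556 − 10 = 1.5556; wedge = 58 − 44 = 14.
The triangle = ½ × 1.5556 × 14 = $10.89 thousand.

$10.89 thousand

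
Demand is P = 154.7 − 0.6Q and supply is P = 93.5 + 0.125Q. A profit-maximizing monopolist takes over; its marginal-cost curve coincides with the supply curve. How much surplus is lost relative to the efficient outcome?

529.67

Competitive equilibrium: 154.7 − 0.6Q = 93.5 + 0.125Q → Q* = 84.4138, P* = 104.0517.
Marginal revenue: MR = 154.7 − 1.2Q. Set MR = MC: 154.7 − 1.2Q = 93.5 + 0.125Q → Q_m = 46.1887.
Price P_m = 154.7 − 0.6·46.1887 = 126.9868; MC(Q_m) = 93.5 + 0.125·46.1887 = 99.2736.
Competitive Q* = 84.4138, so ΔQ = 38.2251; wedge = 126.9868 − 99.2736 = 27.7132.
DWL = ½ × 38.2251 × 27.7132 = 529.67.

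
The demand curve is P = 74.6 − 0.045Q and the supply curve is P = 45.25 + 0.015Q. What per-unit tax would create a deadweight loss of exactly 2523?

17.4

Competitive equilibrium: 74.6 − 0.045Q = 45.25 + 0.015Q → Q* = 489.1667, P* = 52.5875.
A tax t gives ΔQ = t/0.06 and wedge t, so DWL = t²/0.12.
t²/0.12 = 2523 → t² = 302.76 → t = 17.4.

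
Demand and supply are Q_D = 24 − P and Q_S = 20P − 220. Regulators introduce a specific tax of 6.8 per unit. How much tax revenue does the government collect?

40.15

In inverse form: demand P = 24 − Q, supply P = 11 + 0.05Q.
Competitive equilibrium: 24 − Q = 11 + 0.05Q → Q* = 12.381, P* = 11.619.
With the tax, the buyer price exceeds the seller price by 6.8: (24 − Q) − (11 + 0.05Q) = 6.8 → Q' = 5.9048.
Tax revenue = 6.8 × 5.9048 = 40.15.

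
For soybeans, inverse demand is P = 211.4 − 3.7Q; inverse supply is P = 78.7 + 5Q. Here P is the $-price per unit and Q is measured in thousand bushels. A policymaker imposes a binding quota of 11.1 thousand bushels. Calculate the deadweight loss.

$75.02 thousand

Competitive equilibrium: 211.4 − 3.7Q = 78.7 + 5Q → Q* = 15.2529, P* = 154.9644.
At Q = 11.1: demand price = 211.4 − 3.7·11.1 = 170.33; supply price = 78.7 + 5·11.1 = 134.2.
ΔQ = 15.2529 − 11.1 = 4.1529; wedge = 170.33 − 134.2 = 36.13.
The triangle = ½ × 4.1529 × 36.13 = $75.02 thousand.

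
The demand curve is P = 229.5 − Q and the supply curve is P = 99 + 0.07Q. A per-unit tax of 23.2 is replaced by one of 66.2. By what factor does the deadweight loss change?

Competitive equilibrium: 229.5 − Q = 99 + 0.07Q → Q* = 121.9626, P* = 107.5374.
For a per-unit tax t: ΔQ = t/1.07, so DWL = ½·t·(t/1.07) = t²/2.14.
At t = 23.2: DWL = 251.514. At t = 66.2: DWL = 2047.869.
Ratio = (66.2/23.2)² = 8.142.

8.142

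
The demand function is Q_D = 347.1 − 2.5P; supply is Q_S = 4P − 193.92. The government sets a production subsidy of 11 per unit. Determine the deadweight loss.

93.08

In inverse form: demand P = 138.84 − 0.4Q, supply P = 48.48 + 0.25Q.
Competitive equilibrium: 138.84 − 0.4Q = 48.48 + 0.25Q → Q* = 139.0154, P* = 83.2338.
The subsidy lowers effective supply by 11: P = 37.48 + 0.25Q.
New quantity: 138.84 − 0.4Q = 37.48 + 0.25Q → Q' = 155.9385.
Overproduction ΔQ = 155.9385 − 139.0154 = 16.9231; wedge = subsidy = 11.
Welfare loss = ½ × 16.9231 × 11 = 93.08.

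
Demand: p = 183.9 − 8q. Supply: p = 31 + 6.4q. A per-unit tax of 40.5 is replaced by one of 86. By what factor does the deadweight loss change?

Competitive equilibrium: 183.9 − 8q = 31 + 6.4q → q* = 10.6181, p* = 98.9556.
For a per-unit tax t: Δq = t/14.4, so DWL = ½·t·(t/14.4) = t²/28.8.
At t = 40.5: DWL = 56.953. At t = 86: DWL = 256.806.
Ratio = (86/40.5)² = 4.509.

4.509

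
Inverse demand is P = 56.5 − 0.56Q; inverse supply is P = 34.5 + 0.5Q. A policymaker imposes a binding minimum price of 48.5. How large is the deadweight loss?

22.18

Competitive equilibrium: 56.5 − 0.56Q = 34.5 + 0.5Q → Q* = 20.7547, P* = 44.8774.
At the floor P = 48.5, quantity demanded = (56.5 − 48.5)/0.56 = 14.2857.
Sellers' marginal cost at Q' = 14.2857: 34.5 + 0.5·14.2857 = 41.6429.
ΔQ = 20.7547 − 14.2857 = 6.469; wedge = 48.5 − 41.6429 = 6.8571.
The triangle = ½ × 6.469 × 6.8571 = 22.18.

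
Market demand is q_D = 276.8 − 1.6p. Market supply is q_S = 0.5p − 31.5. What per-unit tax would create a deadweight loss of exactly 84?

21

In inverse form: demand p = 173 − 0.625q, supply p = 63 + 2q.
Competitive equilibrium: 173 − 0.625q = 63 + 2q → q* = 41.9048, p* = 146.8095.
A tax t gives Δq = t/2.625 and wedge t, so DWL = t²/5.25.
t²/5.25 = 84 → t² = 441 → t = 21.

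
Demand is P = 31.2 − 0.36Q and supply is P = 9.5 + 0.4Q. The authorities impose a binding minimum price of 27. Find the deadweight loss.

108.35

Competitive equilibrium: 31.2 − 0.36Q = 9.5 + 0.4Q → Q* = 28.5526, P* = 20.9211.
At the floor P = 27, quantity demanded = (31.2 − 27)/0.36 = 11.6667.
Sellers' marginal cost at Q' = 11.6667: 9.5 + 0.4·11.6667 = 14.1667.
ΔQ = 28.5526 − 11.6667 = 16.8859; wedge = 27 − 14.1667 = 12.8333.
Deadweight loss = ½ × 16.8859 × 12.8333 = 108.35.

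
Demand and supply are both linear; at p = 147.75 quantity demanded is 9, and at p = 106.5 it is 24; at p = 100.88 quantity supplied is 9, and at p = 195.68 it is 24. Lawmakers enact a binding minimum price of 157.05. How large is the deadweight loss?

331.47

Demand slope = (106.5 − 147.75)/(24 − 9) = −2.75, so p = 172.5 − 2.75q.
Supply slope = (195.68 − 100.88)/(24 − 9) = 6.32, so p = 44 + 6.32q.
Competitive equilibrium: 172.5 − 2.75q = 44 + 6.32q → q* = 14.1676, p* = 133.5391.
At the floor p = 157.05, quantity demanded = (172.5 − 157.05)/2.75 = 5.6182.
Sellers' marginal cost at q' = 5.6182: 44 + 6.32·5.6182 = 79.507.
Δq = 14.1676 − 5.6182 = 8.5494; wedge = 157.05 − 79.507 = 77.543.
DWL = ½ × 8.5494 × 77.543 = 331.47.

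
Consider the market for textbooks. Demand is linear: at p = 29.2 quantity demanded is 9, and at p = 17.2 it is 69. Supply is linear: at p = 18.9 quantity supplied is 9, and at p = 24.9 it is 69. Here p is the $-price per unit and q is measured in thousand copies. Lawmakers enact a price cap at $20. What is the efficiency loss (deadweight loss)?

$81.67 thousand

Demand slope = (17.2 − 29.2)/(69 − 9) = −0.2, so p = 31 − 0.2q.
Supply slope = (24.9 − 18.9)/(69 − 9) = 0.1, so p = 18 + 0.1q.
Competitive equilibrium: 31 − 0.2q = 18 + 0.1q → q* = 43.3333, p* = 22.3333.
At the ceiling p = 20, quantity supplied = (20 − 18)/0.1 = 20.
Willingness to pay at q' = 20: 31 − 0.2·20 = 27.
Δq = 43.3333 − 20 = 23.3333; wedge = 27 − 20 = 7.
Welfare loss = ½ × 23.3333 × 7 = $81.67 thousand.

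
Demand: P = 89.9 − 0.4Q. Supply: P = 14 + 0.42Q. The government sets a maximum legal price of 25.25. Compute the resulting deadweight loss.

Competitive equilibrium: 89.9 − 0.4Q = 14 + 0.42Q → Q* = 92.561, P* = 52.8756.
At the ceiling P = 25.25, quantity supplied = (25.25 − 14)/0.42 = 26.7857.
Willingness to pay at Q' = 26.7857: 89.9 − 0.4·26.7857 = 79.1857.
ΔQ = 92.561 − 26.7857 = 65.7753; wedge = 79.1857 − 25.25 = 53.9357.
Deadweight loss = ½ × 65.7753 × 53.9357 = 1773.82.

1773.82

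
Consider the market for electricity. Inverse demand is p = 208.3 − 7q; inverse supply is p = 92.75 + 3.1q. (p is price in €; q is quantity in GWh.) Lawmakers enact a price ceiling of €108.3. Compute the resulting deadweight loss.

€208.43

Competitive equilibrium: 208.3 − 7q = 92.75 + 3.1q → q* = 11.4406, p* = 128.2158.
At the ceiling p = 108.3, quantity supplied = (108.3 − 92.75)/3.1 = 5.0161.
Willingness to pay at q' = 5.0161: 208.3 − 7·5.0161 = 173.1873.
Δq = 11.4406 − 5.0161 = 6.4245; wedge = 173.1873 − 108.3 = 64.8873.
The triangle = ½ × 6.4245 × 64.8873 = €208.43.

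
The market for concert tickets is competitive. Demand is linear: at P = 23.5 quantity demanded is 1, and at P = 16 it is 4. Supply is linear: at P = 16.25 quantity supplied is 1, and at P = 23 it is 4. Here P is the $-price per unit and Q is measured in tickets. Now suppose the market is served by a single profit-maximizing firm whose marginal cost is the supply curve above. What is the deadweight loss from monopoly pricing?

Demand slope = (16 − 23.5)/(4 − 1) = −2.5, so P = 26 − 2.5Q.
Supply slope = (23 − 16.25)/(4 − 1) = 2.25, so P = 14 + 2.25Q.
Competitive equilibrium: 26 − 2.5Q = 14 + 2.25Q → Q* = 2.5263, P* = 19.6842.
Marginal revenue: MR = 26 − 5Q. Set MR = MC: 26 − 5Q = 14 + 2.25Q → Q_m = 1.6552.
Price P_m = 26 − 2.5·1.6552 = 21.862; MC(Q_m) = 14 + 2.25·1.6552 = 17.7242.
Competitive Q* = 2.5263, so ΔQ = 0.8711; wedge = 21.862 − 17.7242 = 4.1378.
DWL = ½ × 0.8711 × 4.1378 = $1.80.

$1.80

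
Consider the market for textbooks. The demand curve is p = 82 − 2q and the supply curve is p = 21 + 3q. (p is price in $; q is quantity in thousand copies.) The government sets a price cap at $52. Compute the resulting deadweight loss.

$8.71 thousand

Competitive equilibrium: 82 − 2q = 21 + 3q → q* = 12.2, p* = 57.6.
At the ceiling p = 52, quantity supplied = (52 − 21)/3 = 10.3333.
Willingness to pay at q' = 10.3333: 82 − 2·10.3333 = 61.3334.
Δq = 12.2 − 10.3333 = 1.8667; wedge = 61.3334 − 52 = 9.3334.
Welfare loss = ½ × 1.8667 × 9.3334 = $8.71 thousand.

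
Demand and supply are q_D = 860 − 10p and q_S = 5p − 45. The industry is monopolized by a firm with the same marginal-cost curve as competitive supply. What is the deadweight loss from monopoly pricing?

In inverse form: demand p = 86 − 0.1q, supply p = 9 + 0.2q.
Competitive equilibrium: 86 − 0.1q = 9 + 0.2q → q* = 256.6667, p* = 60.3333.
Marginal revenue: MR = 86 − 0.2q. Set MR = MC: 86 − 0.2q = 9 + 0.2q → q_m = 192.5.
Price p_m = 86 − 0.1·192.5 = 66.75; MC(q_m) = 9 + 0.2·192.5 = 47.5.
Competitive q* = 256.6667, so Δq = 64.1667; wedge = 66.75 − 47.5 = 19.25.
Welfare loss = ½ × 64.1667 × 19.25 = 617.60.

617.60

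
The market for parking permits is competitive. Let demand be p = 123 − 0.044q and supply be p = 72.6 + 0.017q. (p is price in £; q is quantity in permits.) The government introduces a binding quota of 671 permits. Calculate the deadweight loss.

Competitive equilibrium: 123 − 0.044q = 72.6 + 0.017q → q* = 826.2295, p* = 86.6459.
At q = 671: demand price = 123 − 0.044·671 = 93.476; supply price = 72.6 + 0.017·671 = 84.007.
Δq = 826.2295 − 671 = 155.2295; wedge = 93.476 − 84.007 = 9.469.
DWL = ½ × 155.2295 × 9.469 = £734.93.

£734.93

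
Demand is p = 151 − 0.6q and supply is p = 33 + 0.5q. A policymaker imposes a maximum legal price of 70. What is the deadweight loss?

Competitive equilibrium: 151 − 0.6q = 33 + 0.5q → q* = 107.2727, p* = 86.6364.
At the ceiling p = 70, quantity supplied = (70 − 33)/0.5 = 74.
Willingness to pay at q' = 74: 151 − 0.6·74 = 106.6.
Δq = 107.2727 − 74 = 33.2727; wedge = 106.6 − 70 = 36.6.
Welfare loss = ½ × 33.2727 × 36.6 = 608.89.

608.89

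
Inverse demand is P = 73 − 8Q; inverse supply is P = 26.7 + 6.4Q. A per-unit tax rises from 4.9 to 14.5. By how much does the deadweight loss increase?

6.47

Competitive equilibrium: 73 − 8Q = 26.7 + 6.4Q → Q* = 3.2153, P* = 47.2778.
For a per-unit tax t: ΔQ = t/14.4, so DWL = ½·t·(t/14.4) = t²/28.8.
At t = 4.9: DWL = 0.834. At t = 14.5: DWL = 7.3.
Increase = 7.3 − 0.834 = 6.47.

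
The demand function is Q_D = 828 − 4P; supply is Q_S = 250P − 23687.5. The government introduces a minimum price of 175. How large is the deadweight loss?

12516.04

In inverse form: demand P = 207 − 0.25Q, supply P = 94.75 + 0.004Q.
Competitive equilibrium: 207 − 0.25Q = 94.75 + 0.004Q → Q* = 441.9291, P* = 96.5177.
At the floor P = 175, quantity demanded = (207 − 175)/0.25 = 128.
Sellers' marginal cost at Q' = 128: 94.75 + 0.004·128 = 95.262.
ΔQ = 441.9291 − 128 = 313.9291; wedge = 175 − 95.262 = 79.738.
The triangle = ½ × 313.9291 × 79.738 = 12516.04.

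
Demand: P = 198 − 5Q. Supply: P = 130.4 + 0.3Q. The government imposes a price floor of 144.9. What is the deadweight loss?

12.08

Competitive equilibrium: 198 − 5Q = 130.4 + 0.3Q → Q* = 12.7547, P* = 134.2264.
At the floor P = 144.9, quantity demanded = (198 − 144.9)/5 = 10.62.
Sellers' marginal cost at Q' = 10.62: 130.4 + 0.3·10.62 = 133.586.
ΔQ = 12.7547 − 10.62 = 2.1347; wedge = 144.9 − 133.586 = 11.314.
Welfare loss = ½ × 2.1347 × 11.314 = 12.08.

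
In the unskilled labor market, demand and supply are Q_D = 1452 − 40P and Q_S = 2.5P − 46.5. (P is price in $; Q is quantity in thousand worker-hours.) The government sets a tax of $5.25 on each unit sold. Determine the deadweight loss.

$32.43 thousand

In inverse form: demand P = 36.3 − 0.025Q, supply P = 18.6 + 0.4Q.
Competitive equilibrium: 36.3 − 0.025Q = 18.6 + 0.4Q → Q* = 41.6471, P* = 35.2588.
With the tax, the buyer price exceeds the seller price by 5.25: (36.3 − 0.025Q) − (18.6 + 0.4Q) = 5.25 → Q' = 29.2941.
ΔQ = 41.6471 − 29.2941 = 12.353; the wedge equals the tax, 5.25.
Welfare loss = ½ × 12.353 × 5.25 = $32.43 thousand.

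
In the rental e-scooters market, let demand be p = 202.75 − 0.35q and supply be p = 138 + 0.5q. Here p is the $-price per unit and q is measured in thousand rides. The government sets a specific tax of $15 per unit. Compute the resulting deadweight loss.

$132.35 thousand

Competitive equilibrium: 202.75 − 0.35q = 138 + 0.5q → q* = 76.1765, p* = 176.0882.
With the tax, the buyer price exceeds the seller price by 15: (202.75 − 0.35q) − (138 + 0.5q) = 15 → q' = 58.5294.
Δq = 76.1765 − 58.5294 = 17.6471; the wedge equals the tax, 15.
DWL = ½ × 17.6471 × 15 = $132.35 thousand.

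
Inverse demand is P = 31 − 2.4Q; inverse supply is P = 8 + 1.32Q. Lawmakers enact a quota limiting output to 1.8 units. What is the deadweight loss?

35.73

Competitive equilibrium: 31 − 2.4Q = 8 + 1.32Q → Q* = 6.1828, P* = 16.1613.
At Q = 1.8: demand price = 31 − 2.4·1.8 = 26.68; supply price = 8 + 1.32·1.8 = 10.376.
ΔQ = 6.1828 − 1.8 = 4.3828; wedge = 26.68 − 10.376 = 16.304.
DWL = ½ × 4.3828 × 16.304 = 35.73.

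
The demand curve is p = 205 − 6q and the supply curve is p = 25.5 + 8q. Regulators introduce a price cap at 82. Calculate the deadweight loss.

Competitive equilibrium: 205 − 6q = 25.5 + 8q → q* = 12.8214, p* = 128.0714.
At the ceiling p = 82, quantity supplied = (82 − 25.5)/8 = 7.0625.
Willingness to pay at q' = 7.0625: 205 − 6·7.0625 = 162.625.
Δq = 12.8214 − 7.0625 = 5.7589; wedge = 162.625 − 82 = 80.625.
DWL = ½ × 5.7589 × 80.625 = 232.16.

232.16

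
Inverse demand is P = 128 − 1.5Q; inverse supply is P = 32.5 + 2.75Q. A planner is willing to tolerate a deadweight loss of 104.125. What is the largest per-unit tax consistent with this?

Competitive equilibrium: 128 − 1.5Q = 32.5 + 2.75Q → Q* = 22.4706, P* = 94.2941.
A tax t gives ΔQ = t/4.25 and wedge t, so DWL = t²/8.5.
t²/8.5 = 104.125 → t² = 885.0625 → t = 29.75.

29.75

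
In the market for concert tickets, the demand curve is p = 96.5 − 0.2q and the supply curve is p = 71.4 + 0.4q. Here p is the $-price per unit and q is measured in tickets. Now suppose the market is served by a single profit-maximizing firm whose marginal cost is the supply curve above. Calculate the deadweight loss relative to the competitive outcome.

Competitive equilibrium: 96.5 − 0.2q = 71.4 + 0.4q → q* = 41.8333, p* = 88.1333.
Marginal revenue: MR = 96.5 − 0.4q. Set MR = MC: 96.5 − 0.4q = 71.4 + 0.4q → q_m = 31.375.
Price p_m = 96.5 − 0.2·31.375 = 90.225; MC(q_m) = 71.4 + 0.4·31.375 = 83.95.
Competitive q* = 41.8333, so Δq = 10.4583; wedge = 90.225 − 83.95 = 6.275.
Deadweight loss = ½ × 10.4583 × 6.275 = $32.81.

$32.81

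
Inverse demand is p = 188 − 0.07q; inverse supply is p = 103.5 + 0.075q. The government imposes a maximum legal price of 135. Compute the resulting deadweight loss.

Competitive equilibrium: 188 − 0.07q = 103.5 + 0.075q → q* = 582.7586, p* = 147.2069.
At the ceiling p = 135, quantity supplied = (135 − 103.5)/0.075 = 420.
Willingness to pay at q' = 420: 188 − 0.07·420 = 158.6.
Δq = 582.7586 − 420 = 162.7586; wedge = 158.6 − 135 = 23.6.
Deadweight loss = ½ × 162.7586 × 23.6 = 1920.55.

1920.55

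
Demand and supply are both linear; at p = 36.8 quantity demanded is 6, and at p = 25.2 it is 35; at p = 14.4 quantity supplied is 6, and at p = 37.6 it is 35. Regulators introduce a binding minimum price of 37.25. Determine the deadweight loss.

Demand slope = (25.2 − 36.8)/(35 − 6) = −0.4, so p = 39.2 − 0.4q.
Supply slope = (37.6 − 14.4)/(35 − 6) = 0.8, so p = 9.6 + 0.8q.
Competitive equilibrium: 39.2 − 0.4q = 9.6 + 0.8q → q* = 24.6667, p* = 29.3333.
At the floor p = 37.25, quantity demanded = (39.2 − 37.25)/0.4 = 4.875.
Sellers' marginal cost at q' = 4.875: 9.6 + 0.8·4.875 = 13.5.
Δq = 24.6667 − 4.875 = 19.7917; wedge = 37.25 − 13.5 = 23.75.
Deadweight loss = ½ × 19.7917 × 23.75 = 235.03.

235.03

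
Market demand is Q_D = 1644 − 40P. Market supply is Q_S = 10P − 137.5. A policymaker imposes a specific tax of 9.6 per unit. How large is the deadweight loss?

In inverse form: demand P = 41.1 − 0.025Q, supply P = 13.75 + 0.1Q.
Competitive equilibrium: 41.1 − 0.025Q = 13.75 + 0.1Q → Q* = 218.8, P* = 35.63.
With the tax, the buyer price exceeds the seller price by 9.6: (41.1 − 0.025Q) − (13.75 + 0.1Q) = 9.6 → Q' = 142.
ΔQ = 218.8 − 142 = 76.8; the wedge equals the tax, 9.6.
DWL = ½ × 76.8 × 9.6 = 368.64.

368.64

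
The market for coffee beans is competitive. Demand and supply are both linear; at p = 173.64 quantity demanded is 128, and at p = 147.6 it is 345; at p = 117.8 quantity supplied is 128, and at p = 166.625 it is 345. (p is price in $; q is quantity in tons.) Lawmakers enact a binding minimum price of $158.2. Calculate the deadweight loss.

Demand slope = (147.6 − 173.64)/(345 − 128) = −0.12, so p = 189 − 0.12q.
Supply slope = (166.625 − 117.8)/(345 − 128) = 0.225, so p = 89 + 0.225q.
Competitive equilibrium: 189 − 0.12q = 89 + 0.225q → q* = 289.8551, p* = 154.2174.
At the floor p = 158.2, quantity demanded = (189 − 158.2)/0.12 = 256.6667.
Sellers' marginal cost at q' = 256.6667: 89 + 0.225·256.6667 = 146.75.
Δq = 289.8551 − 256.6667 = 33.1884; wedge = 158.2 − 146.75 = 11.45.
The triangle = ½ × 33.1884 × 11.45 = $190.

$190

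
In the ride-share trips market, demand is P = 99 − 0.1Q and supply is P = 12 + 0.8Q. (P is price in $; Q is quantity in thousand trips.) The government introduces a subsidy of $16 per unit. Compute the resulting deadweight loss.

$142.22 thousand

Competitive equilibrium: 99 − 0.1Q = 12 + 0.8Q → Q* = 96.6667, P* = 89.3333.
The subsidy lowers effective supply by 16: P = 0.8Q − 4.
New quantity: 99 − 0.1Q = 0.8Q − 4 → Q' = 114.4444.
Overproduction ΔQ = 114.4444 − 96.6667 = 17.7777; wedge = subsidy = 16.
Welfare loss = ½ × 17.7777 × 16 = $142.22 thousand.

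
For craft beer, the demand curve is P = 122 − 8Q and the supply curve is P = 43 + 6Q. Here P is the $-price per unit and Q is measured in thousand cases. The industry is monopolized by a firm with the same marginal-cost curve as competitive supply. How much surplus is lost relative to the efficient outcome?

Competitive equilibrium: 122 − 8Q = 43 + 6Q → Q* = 5.6429, P* = 76.8571.
Marginal revenue: MR = 122 − 16Q. Set MR = MC: 122 − 16Q = 43 + 6Q → Q_m = 3.5909.
Price P_m = 122 − 8·3.5909 = 93.2728; MC(Q_m) = 43 + 6·3.5909 = 64.5454.
Competitive Q* = 5.6429, so ΔQ = 2.052; wedge = 93.2728 − 64.5454 = 28.7274.
Welfare loss = ½ × 2.052 × 28.7274 = $29.47 thousand.

$29.47 thousand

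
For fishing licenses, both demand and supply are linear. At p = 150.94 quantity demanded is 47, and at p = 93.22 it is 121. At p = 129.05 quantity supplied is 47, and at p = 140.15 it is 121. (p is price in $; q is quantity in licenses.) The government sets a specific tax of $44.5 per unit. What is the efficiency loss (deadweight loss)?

$1064.65

Demand slope = (93.22 − 150.94)/(121 − 47) = −0.78, so p = 187.6 − 0.78q.
Supply slope = (140.15 − 129.05)/(121 − 47) = 0.15, so p = 122 + 0.15q.
Competitive equilibrium: 187.6 − 0.78q = 122 + 0.15q → q* = 70.5376, p* = 132.5806.
With the tax, the buyer price exceeds the seller price by 44.5: (187.6 − 0.78q) − (122 + 0.15q) = 44.5 → q' = 22.6882.
Δq = 70.5376 − 22.6882 = 47.8494; the wedge equals the tax, 44.5.
DWL = ½ × 47.8494 × 44.5 = $1064.65.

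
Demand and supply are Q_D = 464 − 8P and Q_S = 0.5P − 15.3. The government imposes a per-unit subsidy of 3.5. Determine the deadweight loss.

In inverse form: demand P = 58 − 0.125Q, supply P = 30.6 + 2Q.
Competitive equilibrium: 58 − 0.125Q = 30.6 + 2Q → Q* = 12.8941, P* = 56.3882.
The subsidy lowers effective supply by 3.5: P = 27.1 + 2Q.
New quantity: 58 − 0.125Q = 27.1 + 2Q → Q' = 14.5412.
Overproduction ΔQ = 14.5412 − 12.8941 = 1.6471; wedge = subsidy = 3.5.
Deadweight loss = ½ × 1.6471 × 3.5 = 2.88.

2.88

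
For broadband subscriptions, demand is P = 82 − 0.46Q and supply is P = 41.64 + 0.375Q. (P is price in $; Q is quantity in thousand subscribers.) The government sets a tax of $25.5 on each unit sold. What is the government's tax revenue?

Competitive equilibrium: 82 − 0.46Q = 41.64 + 0.375Q → Q* = 48.3353, P* = 59.7657.
With the tax, the buyer price exceeds the seller price by 25.5: (82 − 0.46Q) − (41.64 + 0.375Q) = 25.5 → Q' = 17.7964.
Tax revenue = 25.5 × 17.7964 = $453.81 thousand.

$453.81 thousand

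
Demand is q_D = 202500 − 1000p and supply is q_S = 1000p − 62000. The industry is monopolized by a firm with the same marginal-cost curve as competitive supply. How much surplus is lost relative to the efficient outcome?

548340.28

In inverse form: demand p = 202.5 − 0.001q, supply p = 62 + 0.001q.
Competitive equilibrium: 202.5 − 0.001q = 62 + 0.001q → q* = 70250, p* = 132.25.
Marginal revenue: MR = 202.5 − 0.002q. Set MR = MC: 202.5 − 0.002q = 62 + 0.001q → q_m = 46833.3333333.
Price p_m = 202.5 − 0.001·46833.3333333 = 155.6666667; MC(q_m) = 62 + 0.001·46833.3333333 = 108.8333333.
Competitive q* = 70250, so Δq = 23416.6666667; wedge = 155.6666667 − 108.8333333 = 46.8333334.
Welfare loss = ½ × 23416.6666667 × 46.8333334 = 548340.28.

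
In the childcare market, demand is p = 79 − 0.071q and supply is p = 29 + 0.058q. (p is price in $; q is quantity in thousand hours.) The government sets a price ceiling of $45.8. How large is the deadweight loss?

$618.72 thousand

Competitive equilibrium: 79 − 0.071q = 29 + 0.058q → q* = 387.5969, p* = 51.4806.
At the ceiling p = 45.8, quantity supplied = (45.8 − 29)/0.058 = 289.6552.
Willingness to pay at q' = 289.6552: 79 − 0.071·289.6552 = 58.4345.
Δq = 387.5969 − 289.6552 = 97.9417; wedge = 58.4345 − 45.8 = 12.6345.
Welfare loss = ½ × 97.9417 × 12.6345 = $618.72 thousand.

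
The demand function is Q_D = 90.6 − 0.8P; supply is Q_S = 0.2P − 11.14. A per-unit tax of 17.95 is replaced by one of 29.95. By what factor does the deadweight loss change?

In inverse form: demand P = 113.25 − 1.25Q, supply P = 55.7 + 5Q.
Competitive equilibrium: 113.25 − 1.25Q = 55.7 + 5Q → Q* = 9.208, P* = 101.74.
For a per-unit tax t: ΔQ = t/6.25, so DWL = ½·t·(t/6.25) = t²/12.5.
At t = 17.95: DWL = 25.7762. At t = 29.95: DWL = 71.7602.
Ratio = (29.95/17.95)² = 2.784.

2.784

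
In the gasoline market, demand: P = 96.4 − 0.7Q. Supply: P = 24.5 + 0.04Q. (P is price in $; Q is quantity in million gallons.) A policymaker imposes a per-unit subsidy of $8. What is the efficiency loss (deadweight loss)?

Competitive equilibrium: 96.4 − 0.7Q = 24.5 + 0.04Q → Q* = 97.1622, P* = 28.3865.
The subsidy lowers effective supply by 8: P = 16.5 + 0.04Q.
New quantity: 96.4 − 0.7Q = 16.5 + 0.04Q → Q' = 107.973.
Overproduction ΔQ = 107.973 − 97.1622 = 10.8108; wedge = subsidy = 8.
Welfare loss = ½ × 10.8108 × 8 = $43.24 million.

$43.24 million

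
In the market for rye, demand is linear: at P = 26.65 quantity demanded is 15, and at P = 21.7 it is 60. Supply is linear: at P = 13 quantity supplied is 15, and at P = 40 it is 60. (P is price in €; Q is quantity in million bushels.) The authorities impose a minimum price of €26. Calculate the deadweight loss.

€62.95 million

Demand slope = (21.7 − 26.65)/(60 − 15) = −0.11, so P = 28.3 − 0.11Q.
Supply slope = (40 − 13)/(60 − 15) = 0.6, so P = 4 + 0.6Q.
Competitive equilibrium: 28.3 − 0.11Q = 4 + 0.6Q → Q* = 34.2254, P* = 24.5352.
At the floor P = 26, quantity demanded = (28.3 − 26)/0.11 = 20.9091.
Sellers' marginal cost at Q' = 20.9091: 4 + 0.6·20.9091 = 16.5455.
ΔQ = 34.2254 − 20.9091 = 13.3163; wedge = 26 − 16.5455 = 9.4545.
The triangle = ½ × 13.3163 × 9.4545 = €62.95 million.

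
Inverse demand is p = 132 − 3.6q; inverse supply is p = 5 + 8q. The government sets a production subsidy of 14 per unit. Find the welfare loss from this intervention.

8.45

Competitive equilibrium: 132 − 3.6q = 5 + 8q → q* = 10.9483, p* = 92.5862.
The subsidy lowers effective supply by 14: p = 8q − 9.
New quantity: 132 − 3.6q = 8q − 9 → q' = 12.1552.
Overproduction Δq = 12.1552 − 10.9483 = 1.2069; wedge = subsidy = 14.
Welfare loss = ½ × 1.2069 × 14 = 8.45.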